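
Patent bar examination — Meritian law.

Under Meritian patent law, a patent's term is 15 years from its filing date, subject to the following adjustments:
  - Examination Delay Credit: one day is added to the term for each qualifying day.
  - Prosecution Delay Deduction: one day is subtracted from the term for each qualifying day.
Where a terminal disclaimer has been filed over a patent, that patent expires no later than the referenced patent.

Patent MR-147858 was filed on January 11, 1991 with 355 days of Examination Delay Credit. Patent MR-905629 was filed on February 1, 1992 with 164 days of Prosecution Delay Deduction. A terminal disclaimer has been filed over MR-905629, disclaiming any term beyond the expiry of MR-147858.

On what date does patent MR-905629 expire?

August 21, 2006

Natural term of MR-905629:
  Base: filing + 15 years → 1 February 2007.
  Prosecution Delay Deduction: −164 days → 21 August 2006.
Expiry of referenced patent MR-147858:
  Base: filing + 15 years → 11 January 2006.
  Examination Delay Credit: +355 days → 1 January 2007.
Terminal disclaimer: MR-905629 expires on the earlier of 21 August 2006 and 1 January 2007.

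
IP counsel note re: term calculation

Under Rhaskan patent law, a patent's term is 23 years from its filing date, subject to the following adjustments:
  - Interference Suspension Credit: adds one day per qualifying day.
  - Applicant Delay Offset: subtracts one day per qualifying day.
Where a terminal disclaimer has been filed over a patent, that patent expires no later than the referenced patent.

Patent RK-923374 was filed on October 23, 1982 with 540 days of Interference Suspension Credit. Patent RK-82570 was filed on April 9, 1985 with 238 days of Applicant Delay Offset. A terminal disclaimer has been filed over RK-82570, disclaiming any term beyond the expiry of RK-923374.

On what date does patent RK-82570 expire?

April 16, 2007

Natural term of RK-82570:
  Base: filing + 23 years → 9 April 2008.
  Applicant Delay Offset: −238 days → 15 August 2007.
Expiry of referenced patent RK-923374:
  Base: filing + 23 years → 23 October 2005.
  Interference Suspension Credit: +540 days → 16 April 2007.
Terminal disclaimer: RK-82570 expires on the earlier of 15 August 2007 and 16 April 2007.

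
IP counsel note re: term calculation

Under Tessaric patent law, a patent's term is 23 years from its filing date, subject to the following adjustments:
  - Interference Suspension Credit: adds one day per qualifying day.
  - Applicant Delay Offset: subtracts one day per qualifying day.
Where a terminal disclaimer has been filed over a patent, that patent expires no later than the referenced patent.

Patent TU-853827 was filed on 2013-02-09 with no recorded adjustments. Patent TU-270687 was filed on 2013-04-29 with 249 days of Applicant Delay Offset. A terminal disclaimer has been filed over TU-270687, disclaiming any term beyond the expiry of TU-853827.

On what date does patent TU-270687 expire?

Natural term of TU-270687:
  Base: filing + 23 years → 29 April 2036.
  Applicant Delay Offset: −249 days → 24 August 2035.
Expiry of referenced patent TU-853827:
  Base: filing + 23 years → 9 February 2036.
Terminal disclaimer: TU-270687 expires on the earlier of 24 August 2035 and 9 February 2036.

August 24, 2035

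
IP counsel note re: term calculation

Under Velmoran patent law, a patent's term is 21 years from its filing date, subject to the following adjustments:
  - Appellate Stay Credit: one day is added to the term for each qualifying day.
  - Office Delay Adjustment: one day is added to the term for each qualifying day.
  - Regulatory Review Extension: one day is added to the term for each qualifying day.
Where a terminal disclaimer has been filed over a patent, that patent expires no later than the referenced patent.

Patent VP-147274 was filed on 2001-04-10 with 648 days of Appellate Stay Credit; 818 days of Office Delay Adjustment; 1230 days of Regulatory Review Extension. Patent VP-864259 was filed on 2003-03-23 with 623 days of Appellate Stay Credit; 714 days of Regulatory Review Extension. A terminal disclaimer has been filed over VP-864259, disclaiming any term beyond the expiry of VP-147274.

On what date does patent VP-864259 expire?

Natural term of VP-864259:
  Base: filing + 21 years → 23 March 2024.
  Appellate Stay Credit: +623 days → 6 December 2025.
  Regulatory Review Extension: +714 days → 20 November 2027.
Expiry of referenced patent VP-147274:
  Base: filing + 21 years → 10 April 2022.
  Appellate Stay Credit: +648 days → 18 January 2024.
  Office Delay Adjustment: +818 days → 15 April 2026.
  Regulatory Review Extension: +1230 days → 27 August 2029.
Terminal disclaimer: VP-864259 expires on the earlier of 20 November 2027 and 27 August 2029.

November 20, 2027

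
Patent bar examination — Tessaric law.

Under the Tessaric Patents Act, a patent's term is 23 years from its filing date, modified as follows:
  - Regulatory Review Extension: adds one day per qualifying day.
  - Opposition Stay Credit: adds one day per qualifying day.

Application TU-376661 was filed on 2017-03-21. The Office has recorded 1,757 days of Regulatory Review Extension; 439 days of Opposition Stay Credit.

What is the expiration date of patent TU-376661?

Base term: filing date + 23 years → 21 March 2040.
Regulatory Review Extension: +1757 days → 11 January 2045.
Opposition Stay Credit: +439 days → 26 March 2046.

2046-03-26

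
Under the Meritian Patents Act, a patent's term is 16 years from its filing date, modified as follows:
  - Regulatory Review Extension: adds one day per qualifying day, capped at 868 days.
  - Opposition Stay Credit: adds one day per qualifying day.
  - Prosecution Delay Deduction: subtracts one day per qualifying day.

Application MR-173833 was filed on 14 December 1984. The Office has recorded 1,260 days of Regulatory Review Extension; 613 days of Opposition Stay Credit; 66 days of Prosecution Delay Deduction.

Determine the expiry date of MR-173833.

Base term: filing date + 16 years → 14 December 2000.
Regulatory Review Extension: 1260 days claimed exceeds the 868-day cap, so +868 days → 1 May 2003.
Opposition Stay Credit: +613 days → 3 January 2005.
Prosecution Delay Deduction: −66 days → 29 October 2004.

2004-10-29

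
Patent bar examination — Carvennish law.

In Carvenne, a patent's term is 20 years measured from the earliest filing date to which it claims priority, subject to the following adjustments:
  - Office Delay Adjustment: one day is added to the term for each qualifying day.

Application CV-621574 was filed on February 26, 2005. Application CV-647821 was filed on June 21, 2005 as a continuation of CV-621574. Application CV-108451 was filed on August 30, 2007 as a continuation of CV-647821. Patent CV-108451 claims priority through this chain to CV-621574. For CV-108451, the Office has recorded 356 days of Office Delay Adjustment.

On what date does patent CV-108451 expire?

2026-02-17

Earliest priority filing: 26 February 2005.
Base term: 26 February 2005 + 20 years → 26 February 2025.
Office Delay Adjustment: +356 days → 17 February 2026.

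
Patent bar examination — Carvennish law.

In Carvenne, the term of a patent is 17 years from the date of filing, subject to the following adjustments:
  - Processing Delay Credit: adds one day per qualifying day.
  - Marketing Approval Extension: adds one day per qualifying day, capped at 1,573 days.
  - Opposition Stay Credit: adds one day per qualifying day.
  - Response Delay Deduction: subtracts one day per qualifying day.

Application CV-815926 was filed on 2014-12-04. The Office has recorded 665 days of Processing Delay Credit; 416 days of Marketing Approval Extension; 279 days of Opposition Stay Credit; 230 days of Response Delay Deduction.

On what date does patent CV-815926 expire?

Base term: filing date + 17 years → 4 December 2031.
Processing Delay Credit: +665 days → 29 September 2033.
Marketing Approval Extension: 416 days (within the 1573-day cap) → +416 days → 19 November 2034.
Opposition Stay Credit: +279 days → 25 August 2035.
Response Delay Deduction: −230 days → 7 January 2035.

2035-01-07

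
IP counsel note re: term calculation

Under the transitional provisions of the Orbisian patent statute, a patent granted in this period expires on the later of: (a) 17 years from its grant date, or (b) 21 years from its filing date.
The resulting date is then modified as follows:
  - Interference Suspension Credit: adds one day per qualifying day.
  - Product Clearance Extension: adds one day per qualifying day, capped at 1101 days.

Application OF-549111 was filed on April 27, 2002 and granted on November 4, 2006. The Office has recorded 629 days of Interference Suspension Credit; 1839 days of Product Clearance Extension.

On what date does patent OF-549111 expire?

(a) grant + 17 years → 4 November 2023.
(b) filing + 21 years → 27 April 2023.
Later of the two: 4 November 2023.
Interference Suspension Credit: +629 days → 25 July 2025.
Product Clearance Extension: 1839 days claimed exceeds the 1101-day cap, so +1101 days → 30 July 2028.

2028-07-30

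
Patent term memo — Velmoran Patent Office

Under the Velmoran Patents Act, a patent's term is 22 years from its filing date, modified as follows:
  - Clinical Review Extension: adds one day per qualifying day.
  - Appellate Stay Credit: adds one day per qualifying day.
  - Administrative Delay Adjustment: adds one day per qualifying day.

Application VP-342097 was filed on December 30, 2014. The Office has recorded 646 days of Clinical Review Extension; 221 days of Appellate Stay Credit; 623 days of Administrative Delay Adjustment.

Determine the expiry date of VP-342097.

January 28, 2041

Base term: filing date + 22 years → 30 December 2036.
Clinical Review Extension: +646 days → 7 October 2038.
Appellate Stay Credit: +221 days → 16 May 2039.
Administrative Delay Adjustment: +623 days → 28 January 2041.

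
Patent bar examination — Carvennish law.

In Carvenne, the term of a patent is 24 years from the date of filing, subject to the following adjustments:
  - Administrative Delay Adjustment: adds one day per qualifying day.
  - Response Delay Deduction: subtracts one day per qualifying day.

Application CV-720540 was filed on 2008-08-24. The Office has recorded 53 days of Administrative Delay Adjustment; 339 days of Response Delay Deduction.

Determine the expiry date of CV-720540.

2031-11-12

Base term: filing date + 24 years → 24 August 2032.
Administrative Delay Adjustment: +53 days → 16 October 2032.
Response Delay Deduction: −339 days → 12 November 2031.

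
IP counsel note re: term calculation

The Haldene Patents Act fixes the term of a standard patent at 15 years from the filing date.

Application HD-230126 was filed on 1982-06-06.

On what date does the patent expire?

Filing date + 15 years → 6 June 1997.

1997-06-06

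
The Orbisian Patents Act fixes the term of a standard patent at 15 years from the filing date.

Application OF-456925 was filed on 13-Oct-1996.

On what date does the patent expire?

October 13, 2011

Filing date + 15 years → 13 October 2011.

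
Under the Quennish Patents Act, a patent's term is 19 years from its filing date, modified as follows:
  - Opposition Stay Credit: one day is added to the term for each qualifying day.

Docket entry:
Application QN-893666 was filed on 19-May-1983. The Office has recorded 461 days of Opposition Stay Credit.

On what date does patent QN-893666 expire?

Base term: filing date + 19 years → 19 May 2002.
Opposition Stay Credit: +461 days → 23 August 2003.

August 23, 2003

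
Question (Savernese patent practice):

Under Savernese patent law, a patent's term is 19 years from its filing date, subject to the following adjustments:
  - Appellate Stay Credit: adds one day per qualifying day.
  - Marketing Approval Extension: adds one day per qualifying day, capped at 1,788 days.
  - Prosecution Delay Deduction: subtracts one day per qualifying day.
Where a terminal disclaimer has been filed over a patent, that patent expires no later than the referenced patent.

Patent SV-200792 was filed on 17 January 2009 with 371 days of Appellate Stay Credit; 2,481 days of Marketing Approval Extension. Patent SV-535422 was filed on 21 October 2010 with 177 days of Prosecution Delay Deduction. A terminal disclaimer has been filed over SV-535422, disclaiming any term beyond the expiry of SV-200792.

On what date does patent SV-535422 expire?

2029-04-27

Natural term of SV-535422:
  Base: filing + 19 years → 21 October 2029.
  Prosecution Delay Deduction: −177 days → 27 April 2029.
Expiry of referenced patent SV-200792:
  Base: filing + 19 years → 17 January 2028.
  Appellate Stay Credit: +371 days → 22 January 2029.
  Marketing Approval Extension: 2481 days claimed exceeds the 1788-day cap, so +1788 days → 15 December 2033.
Terminal disclaimer: SV-535422 expires on the earlier of 27 April 2029 and 15 December 2033.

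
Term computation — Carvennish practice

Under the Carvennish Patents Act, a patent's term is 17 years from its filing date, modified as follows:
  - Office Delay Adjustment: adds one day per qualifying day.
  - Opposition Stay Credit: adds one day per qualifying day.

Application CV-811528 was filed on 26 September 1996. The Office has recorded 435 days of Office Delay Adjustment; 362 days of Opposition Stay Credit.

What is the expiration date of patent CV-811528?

December 2, 2015

Base term: filing date + 17 years → 26 September 2013.
Office Delay Adjustment: +435 days → 5 December 2014.
Opposition Stay Credit: +362 days → 2 December 2015.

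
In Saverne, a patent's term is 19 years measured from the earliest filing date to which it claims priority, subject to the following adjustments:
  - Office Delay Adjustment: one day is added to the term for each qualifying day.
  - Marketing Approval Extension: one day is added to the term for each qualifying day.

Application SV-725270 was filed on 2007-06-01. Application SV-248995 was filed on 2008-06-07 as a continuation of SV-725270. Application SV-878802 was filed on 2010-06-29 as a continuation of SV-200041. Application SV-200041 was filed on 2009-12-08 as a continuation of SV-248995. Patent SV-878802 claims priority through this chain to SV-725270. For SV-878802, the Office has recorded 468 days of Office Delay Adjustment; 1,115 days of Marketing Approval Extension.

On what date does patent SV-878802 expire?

2030-10-01

Earliest priority filing: 1 June 2007.
Base term: 1 June 2007 + 19 years → 1 June 2026.
Office Delay Adjustment: +468 days → 12 September 2027.
Marketing Approval Extension: +1115 days → 1 October 2030.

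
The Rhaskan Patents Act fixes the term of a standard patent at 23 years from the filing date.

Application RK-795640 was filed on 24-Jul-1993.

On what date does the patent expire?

2016-07-24

Filing date + 23 years → 24 July 2016.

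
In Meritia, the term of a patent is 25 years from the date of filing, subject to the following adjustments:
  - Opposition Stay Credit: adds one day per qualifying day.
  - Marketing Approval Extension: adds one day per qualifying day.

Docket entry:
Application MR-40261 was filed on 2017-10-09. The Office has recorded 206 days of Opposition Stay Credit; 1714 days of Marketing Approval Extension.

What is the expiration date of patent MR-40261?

2048-01-11

Base term: filing date + 25 years → 9 October 2042.
Opposition Stay Credit: +206 days → 3 May 2043.
Marketing Approval Extension: +1714 days → 11 January 2048.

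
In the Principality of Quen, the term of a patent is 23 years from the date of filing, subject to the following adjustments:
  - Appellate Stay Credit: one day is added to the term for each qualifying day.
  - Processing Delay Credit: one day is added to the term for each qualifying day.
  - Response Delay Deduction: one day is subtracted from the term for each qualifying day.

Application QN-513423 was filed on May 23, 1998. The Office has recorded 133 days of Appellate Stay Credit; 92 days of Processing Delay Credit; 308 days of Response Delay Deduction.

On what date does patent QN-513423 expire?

Base term: filing date + 23 years → 23 May 2021.
Appellate Stay Credit: +133 days → 3 October 2021.
Processing Delay Credit: +92 days → 3 January 2022.
Response Delay Deduction: −308 days → 1 March 2021.

March 1, 2021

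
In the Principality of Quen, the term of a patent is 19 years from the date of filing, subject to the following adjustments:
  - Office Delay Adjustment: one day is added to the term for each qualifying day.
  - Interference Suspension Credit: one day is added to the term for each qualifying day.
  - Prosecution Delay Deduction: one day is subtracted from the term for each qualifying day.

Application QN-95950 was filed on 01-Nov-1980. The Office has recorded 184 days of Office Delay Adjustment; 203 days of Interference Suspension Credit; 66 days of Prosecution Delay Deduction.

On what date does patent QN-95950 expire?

Base term: filing date + 19 years → 1 November 1999.
Office Delay Adjustment: +184 days → 3 May 2000.
Interference Suspension Credit: +203 days → 22 November 2000.
Prosecution Delay Deduction: −66 days → 17 September 2000.

September 17, 2000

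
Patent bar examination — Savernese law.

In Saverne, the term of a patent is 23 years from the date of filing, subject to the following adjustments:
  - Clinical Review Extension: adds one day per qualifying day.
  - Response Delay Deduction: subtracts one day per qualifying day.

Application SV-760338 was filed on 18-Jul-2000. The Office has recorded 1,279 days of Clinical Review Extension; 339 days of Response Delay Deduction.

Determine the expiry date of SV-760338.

February 12, 2026

Base term: filing date + 23 years → 18 July 2023.
Clinical Review Extension: +1279 days → 17 January 2027.
Response Delay Deduction: −339 days → 12 February 2026.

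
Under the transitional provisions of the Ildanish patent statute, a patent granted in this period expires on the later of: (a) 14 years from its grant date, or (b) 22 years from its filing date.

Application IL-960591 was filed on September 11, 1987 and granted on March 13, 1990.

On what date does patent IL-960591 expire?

September 11, 2009

(a) grant + 14 years → 13 March 2004.
(b) filing + 22 years → 11 September 2009.
Later of the two: 11 September 2009.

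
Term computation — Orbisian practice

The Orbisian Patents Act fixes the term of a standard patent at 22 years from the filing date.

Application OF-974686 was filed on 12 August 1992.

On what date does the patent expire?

Filing date + 22 years → 12 August 2014.

2014-08-12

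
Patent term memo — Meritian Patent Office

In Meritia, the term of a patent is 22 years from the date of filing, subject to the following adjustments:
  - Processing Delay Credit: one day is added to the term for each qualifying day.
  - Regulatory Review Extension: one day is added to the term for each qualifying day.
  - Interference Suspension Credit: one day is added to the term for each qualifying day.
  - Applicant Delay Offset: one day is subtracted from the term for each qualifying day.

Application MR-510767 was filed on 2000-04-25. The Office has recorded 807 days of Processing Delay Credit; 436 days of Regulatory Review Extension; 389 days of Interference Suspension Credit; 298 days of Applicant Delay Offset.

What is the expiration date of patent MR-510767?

Base term: filing date + 22 years → 25 April 2022.
Processing Delay Credit: +807 days → 10 July 2024.
Regulatory Review Extension: +436 days → 19 September 2025.
Interference Suspension Credit: +389 days → 13 October 2026.
Applicant Delay Offset: −298 days → 19 December 2025.

2025-12-19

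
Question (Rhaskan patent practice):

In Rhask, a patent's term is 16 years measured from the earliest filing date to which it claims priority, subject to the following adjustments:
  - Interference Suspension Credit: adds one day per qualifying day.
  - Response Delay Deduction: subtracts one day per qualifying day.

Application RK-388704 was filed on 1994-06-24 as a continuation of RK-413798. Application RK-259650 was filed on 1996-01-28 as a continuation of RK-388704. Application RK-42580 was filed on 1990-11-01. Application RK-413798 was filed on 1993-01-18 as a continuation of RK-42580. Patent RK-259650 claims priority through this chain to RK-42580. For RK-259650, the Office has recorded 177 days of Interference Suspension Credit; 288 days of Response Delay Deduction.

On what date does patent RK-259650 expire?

2006-07-13

Earliest priority filing: 1 November 1990.
Base term: 1 November 1990 + 16 years → 1 November 2006.
Interference Suspension Credit: +177 days → 27 April 2007.
Response Delay Deduction: −288 days → 13 July 2006.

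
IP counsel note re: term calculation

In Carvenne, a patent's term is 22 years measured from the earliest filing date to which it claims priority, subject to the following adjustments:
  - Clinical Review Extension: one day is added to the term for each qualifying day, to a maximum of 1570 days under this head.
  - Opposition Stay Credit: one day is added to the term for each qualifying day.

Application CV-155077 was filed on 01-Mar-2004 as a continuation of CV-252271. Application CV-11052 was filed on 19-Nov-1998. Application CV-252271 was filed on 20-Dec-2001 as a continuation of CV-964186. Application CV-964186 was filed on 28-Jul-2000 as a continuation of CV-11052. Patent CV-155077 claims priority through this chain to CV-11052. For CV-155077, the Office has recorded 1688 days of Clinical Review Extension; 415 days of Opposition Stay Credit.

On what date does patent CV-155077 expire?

April 27, 2026

Earliest priority filing: 19 November 1998.
Base term: 19 November 1998 + 22 years → 19 November 2020.
Clinical Review Extension: 1688 days claimed exceeds the 1570-day cap, so +1570 days → 8 March 2025.
Opposition Stay Credit: +415 days → 27 April 2026.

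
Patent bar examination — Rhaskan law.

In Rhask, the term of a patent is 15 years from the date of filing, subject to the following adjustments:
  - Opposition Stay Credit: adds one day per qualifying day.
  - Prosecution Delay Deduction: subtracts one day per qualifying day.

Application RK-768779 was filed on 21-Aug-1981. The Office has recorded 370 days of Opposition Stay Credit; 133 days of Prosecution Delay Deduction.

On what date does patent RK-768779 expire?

Base term: filing date + 15 years → 21 August 1996.
Opposition Stay Credit: +370 days → 26 August 1997.
Prosecution Delay Deduction: −133 days → 15 April 1997.

April 15, 1997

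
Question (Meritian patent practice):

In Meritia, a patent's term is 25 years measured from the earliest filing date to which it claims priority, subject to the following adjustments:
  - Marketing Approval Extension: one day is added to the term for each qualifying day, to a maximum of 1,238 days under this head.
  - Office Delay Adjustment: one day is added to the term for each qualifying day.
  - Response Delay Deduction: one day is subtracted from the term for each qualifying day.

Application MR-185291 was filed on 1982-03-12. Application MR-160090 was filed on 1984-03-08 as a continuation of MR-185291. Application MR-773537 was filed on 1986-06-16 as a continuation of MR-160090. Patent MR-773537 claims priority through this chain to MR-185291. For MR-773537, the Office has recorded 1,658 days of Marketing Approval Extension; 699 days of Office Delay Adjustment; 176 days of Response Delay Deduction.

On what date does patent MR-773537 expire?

2012-01-06

Earliest priority filing: 12 March 1982.
Base term: 12 March 1982 + 25 years → 12 March 2007.
Marketing Approval Extension: 1658 days claimed exceeds the 1238-day cap, so +1238 days → 1 August 2010.
Office Delay Adjustment: +699 days → 30 June 2012.
Response Delay Deduction: −176 days → 6 January 2012.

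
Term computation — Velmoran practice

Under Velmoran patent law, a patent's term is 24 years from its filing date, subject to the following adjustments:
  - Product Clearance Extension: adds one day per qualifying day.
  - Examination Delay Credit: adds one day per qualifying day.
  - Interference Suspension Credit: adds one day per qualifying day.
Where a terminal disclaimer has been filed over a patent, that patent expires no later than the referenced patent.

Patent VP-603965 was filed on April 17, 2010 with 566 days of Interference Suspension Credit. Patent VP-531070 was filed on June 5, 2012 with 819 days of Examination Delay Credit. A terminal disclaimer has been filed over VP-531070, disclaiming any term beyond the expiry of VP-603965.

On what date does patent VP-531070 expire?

November 4, 2035

Natural term of VP-531070:
  Base: filing + 24 years → 5 June 2036.
  Examination Delay Credit: +819 days → 2 September 2038.
Expiry of referenced patent VP-603965:
  Base: filing + 24 years → 17 April 2034.
  Interference Suspension Credit: +566 days → 4 November 2035.
Terminal disclaimer: VP-531070 expires on the earlier of 2 September 2038 and 4 November 2035.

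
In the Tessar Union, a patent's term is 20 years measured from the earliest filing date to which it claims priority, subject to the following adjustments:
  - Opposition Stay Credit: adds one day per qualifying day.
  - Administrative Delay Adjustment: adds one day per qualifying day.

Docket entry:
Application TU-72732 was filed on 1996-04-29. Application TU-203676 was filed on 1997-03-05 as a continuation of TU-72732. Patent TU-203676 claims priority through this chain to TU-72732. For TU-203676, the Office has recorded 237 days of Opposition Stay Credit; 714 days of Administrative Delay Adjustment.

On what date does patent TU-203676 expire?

Earliest priority filing: 29 April 1996.
Base term: 29 April 1996 + 20 years → 29 April 2016.
Opposition Stay Credit: +237 days → 22 December 2016.
Administrative Delay Adjustment: +714 days → 6 December 2018.

2018-12-06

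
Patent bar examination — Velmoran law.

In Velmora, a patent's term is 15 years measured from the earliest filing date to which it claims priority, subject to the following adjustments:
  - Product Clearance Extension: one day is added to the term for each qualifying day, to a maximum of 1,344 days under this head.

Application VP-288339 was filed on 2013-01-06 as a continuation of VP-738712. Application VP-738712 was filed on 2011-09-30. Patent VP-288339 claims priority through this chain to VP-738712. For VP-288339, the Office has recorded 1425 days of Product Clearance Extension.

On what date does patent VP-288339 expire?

June 5, 2030

Earliest priority filing: 30 September 2011.
Base term: 30 September 2011 + 15 years → 30 September 2026.
Product Clearance Extension: 1425 days claimed exceeds the 1344-day cap, so +1344 days → 5 June 2030.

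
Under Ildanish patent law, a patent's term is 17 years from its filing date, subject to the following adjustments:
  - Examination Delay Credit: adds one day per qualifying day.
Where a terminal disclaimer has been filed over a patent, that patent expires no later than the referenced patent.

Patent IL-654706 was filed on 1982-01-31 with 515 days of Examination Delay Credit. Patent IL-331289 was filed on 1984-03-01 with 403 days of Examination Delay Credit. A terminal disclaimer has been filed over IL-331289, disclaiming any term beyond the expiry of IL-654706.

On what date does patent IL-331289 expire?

2000-06-29

Natural term of IL-331289:
  Base: filing + 17 years → 1 March 2001.
  Examination Delay Credit: +403 days → 8 April 2002.
Expiry of referenced patent IL-654706:
  Base: filing + 17 years → 31 January 1999.
  Examination Delay Credit: +515 days → 29 June 2000.
Terminal disclaimer: IL-331289 expires on the earlier of 8 April 2002 and 29 June 2000.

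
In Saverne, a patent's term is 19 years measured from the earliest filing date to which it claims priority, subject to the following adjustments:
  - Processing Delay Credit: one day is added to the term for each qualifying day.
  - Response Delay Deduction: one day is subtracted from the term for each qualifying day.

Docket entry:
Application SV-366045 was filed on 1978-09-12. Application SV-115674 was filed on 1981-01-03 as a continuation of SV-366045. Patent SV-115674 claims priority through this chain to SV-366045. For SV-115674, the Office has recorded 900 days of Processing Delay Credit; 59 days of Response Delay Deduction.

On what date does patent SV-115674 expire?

Earliest priority filing: 12 September 1978.
Base term: 12 September 1978 + 19 years → 12 September 1997.
Processing Delay Credit: +900 days → 29 February 2000.
Response Delay Deduction: −59 days → 1 January 2000.

January 1, 2000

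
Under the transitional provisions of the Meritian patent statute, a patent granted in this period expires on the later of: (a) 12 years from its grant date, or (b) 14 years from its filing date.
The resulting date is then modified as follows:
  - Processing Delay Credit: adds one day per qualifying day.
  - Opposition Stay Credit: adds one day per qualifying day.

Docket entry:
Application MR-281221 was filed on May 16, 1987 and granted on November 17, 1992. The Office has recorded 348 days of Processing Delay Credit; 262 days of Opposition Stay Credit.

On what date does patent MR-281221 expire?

July 20, 2006

(a) grant + 12 years → 17 November 2004.
(b) filing + 14 years → 16 May 2001.
Later of the two: 17 November 2004.
Processing Delay Credit: +348 days → 31 October 2005.
Opposition Stay Credit: +262 days → 20 July 2006.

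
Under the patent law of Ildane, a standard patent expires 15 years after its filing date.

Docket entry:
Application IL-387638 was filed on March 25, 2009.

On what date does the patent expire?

2024-03-25

Filing date + 15 years → 25 March 2024.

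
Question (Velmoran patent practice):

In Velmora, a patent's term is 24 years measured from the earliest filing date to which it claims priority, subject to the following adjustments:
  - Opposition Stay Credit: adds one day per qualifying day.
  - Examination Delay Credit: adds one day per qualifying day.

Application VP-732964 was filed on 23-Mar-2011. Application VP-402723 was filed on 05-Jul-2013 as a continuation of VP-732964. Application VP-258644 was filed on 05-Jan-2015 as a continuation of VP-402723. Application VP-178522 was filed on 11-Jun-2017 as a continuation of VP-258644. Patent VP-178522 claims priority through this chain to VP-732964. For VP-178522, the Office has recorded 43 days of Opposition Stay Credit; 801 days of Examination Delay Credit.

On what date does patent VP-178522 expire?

July 14, 2037

Earliest priority filing: 23 March 2011.
Base term: 23 March 2011 + 24 years → 23 March 2035.
Opposition Stay Credit: +43 days → 5 May 2035.
Examination Delay Credit: +801 days → 14 July 2037.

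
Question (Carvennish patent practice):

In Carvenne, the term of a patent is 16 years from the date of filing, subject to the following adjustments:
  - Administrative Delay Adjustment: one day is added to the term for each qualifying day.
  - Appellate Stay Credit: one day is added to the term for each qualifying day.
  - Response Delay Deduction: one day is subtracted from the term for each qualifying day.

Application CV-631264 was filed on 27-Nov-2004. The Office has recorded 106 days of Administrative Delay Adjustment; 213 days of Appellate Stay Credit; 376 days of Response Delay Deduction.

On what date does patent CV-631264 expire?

2020-10-01

Base term: filing date + 16 years → 27 November 2020.
Administrative Delay Adjustment: +106 days → 13 March 2021.
Appellate Stay Credit: +213 days → 12 October 2021.
Response Delay Deduction: −376 days → 1 October 2020.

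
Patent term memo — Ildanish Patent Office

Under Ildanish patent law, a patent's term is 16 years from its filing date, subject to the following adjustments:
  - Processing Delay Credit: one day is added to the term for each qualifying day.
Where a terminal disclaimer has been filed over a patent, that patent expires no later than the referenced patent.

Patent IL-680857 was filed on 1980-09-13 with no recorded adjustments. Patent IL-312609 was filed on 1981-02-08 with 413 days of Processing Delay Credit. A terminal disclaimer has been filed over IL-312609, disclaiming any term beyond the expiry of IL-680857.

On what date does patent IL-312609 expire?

Natural term of IL-312609:
  Base: filing + 16 years → 8 February 1997.
  Processing Delay Credit: +413 days → 28 March 1998.
Expiry of referenced patent IL-680857:
  Base: filing + 16 years → 13 September 1996.
Terminal disclaimer: IL-312609 expires on the earlier of 28 March 1998 and 13 September 1996.

September 13, 1996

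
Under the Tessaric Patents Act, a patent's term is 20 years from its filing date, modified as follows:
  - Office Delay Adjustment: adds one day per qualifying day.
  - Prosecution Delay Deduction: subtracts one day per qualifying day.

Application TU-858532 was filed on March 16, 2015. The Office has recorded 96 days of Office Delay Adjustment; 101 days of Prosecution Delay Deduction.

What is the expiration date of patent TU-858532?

Base term: filing date + 20 years → 16 March 2035.
Office Delay Adjustment: +96 days → 20 June 2035.
Prosecution Delay Deduction: −101 days → 11 March 2035.

March 11, 2035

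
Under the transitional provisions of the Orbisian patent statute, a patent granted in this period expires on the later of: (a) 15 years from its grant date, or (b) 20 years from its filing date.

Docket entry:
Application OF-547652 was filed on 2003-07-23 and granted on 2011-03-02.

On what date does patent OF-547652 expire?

(a) grant + 15 years → 2 March 2026.
(b) filing + 20 years → 23 July 2023.
Later of the two: 2 March 2026.

2026-03-02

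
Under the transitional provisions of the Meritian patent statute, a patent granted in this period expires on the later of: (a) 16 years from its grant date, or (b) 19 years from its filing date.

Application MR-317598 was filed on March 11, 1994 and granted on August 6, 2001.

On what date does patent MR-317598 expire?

(a) grant + 16 years → 6 August 2017.
(b) filing + 19 years → 11 March 2013.
Later of the two: 6 August 2017.

2017-08-06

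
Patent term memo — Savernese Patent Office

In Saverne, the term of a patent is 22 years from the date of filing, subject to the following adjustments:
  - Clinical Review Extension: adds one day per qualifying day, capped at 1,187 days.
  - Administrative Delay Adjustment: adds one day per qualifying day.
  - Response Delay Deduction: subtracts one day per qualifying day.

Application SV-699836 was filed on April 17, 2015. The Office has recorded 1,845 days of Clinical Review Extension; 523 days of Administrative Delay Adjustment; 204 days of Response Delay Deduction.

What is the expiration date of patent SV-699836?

June 1, 2041

Base term: filing date + 22 years → 17 April 2037.
Clinical Review Extension: 1845 days claimed exceeds the 1187-day cap, so +1187 days → 17 July 2040.
Administrative Delay Adjustment: +523 days → 22 December 2041.
Response Delay Deduction: −204 days → 1 June 2041.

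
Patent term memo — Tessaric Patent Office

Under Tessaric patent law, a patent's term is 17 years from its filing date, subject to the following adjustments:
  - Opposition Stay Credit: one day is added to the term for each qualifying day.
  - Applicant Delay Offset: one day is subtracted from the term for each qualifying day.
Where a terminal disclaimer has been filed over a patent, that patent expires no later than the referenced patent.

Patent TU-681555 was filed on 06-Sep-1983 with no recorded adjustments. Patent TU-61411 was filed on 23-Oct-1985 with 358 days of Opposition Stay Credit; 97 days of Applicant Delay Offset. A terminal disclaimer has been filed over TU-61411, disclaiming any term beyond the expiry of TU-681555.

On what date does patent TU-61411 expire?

Natural term of TU-61411:
  Base: filing + 17 years → 23 October 2002.
  Opposition Stay Credit: +358 days → 16 October 2003.
  Applicant Delay Offset: −97 days → 11 July 2003.
Expiry of referenced patent TU-681555:
  Base: filing + 17 years → 6 September 2000.
Terminal disclaimer: TU-61411 expires on the earlier of 11 July 2003 and 6 September 2000.

September 6, 2000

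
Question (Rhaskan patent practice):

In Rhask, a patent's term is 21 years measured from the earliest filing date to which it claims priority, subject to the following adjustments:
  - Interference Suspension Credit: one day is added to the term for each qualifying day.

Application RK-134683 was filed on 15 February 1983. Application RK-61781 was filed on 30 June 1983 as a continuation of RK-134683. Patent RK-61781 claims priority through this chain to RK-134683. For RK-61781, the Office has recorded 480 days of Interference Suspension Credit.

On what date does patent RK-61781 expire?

Earliest priority filing: 15 February 1983.
Base term: 15 February 1983 + 21 years → 15 February 2004.
Interference Suspension Credit: +480 days → 9 June 2005.

June 9, 2005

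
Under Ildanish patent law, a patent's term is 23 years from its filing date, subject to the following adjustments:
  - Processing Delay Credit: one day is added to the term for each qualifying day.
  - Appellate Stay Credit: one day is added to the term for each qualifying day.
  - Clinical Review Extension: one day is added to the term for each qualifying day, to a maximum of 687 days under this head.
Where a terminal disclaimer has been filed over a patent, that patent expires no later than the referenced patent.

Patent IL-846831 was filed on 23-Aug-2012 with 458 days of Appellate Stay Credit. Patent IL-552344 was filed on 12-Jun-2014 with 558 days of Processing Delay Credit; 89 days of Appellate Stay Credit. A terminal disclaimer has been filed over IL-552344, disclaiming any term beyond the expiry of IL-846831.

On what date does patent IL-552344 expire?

Natural term of IL-552344:
  Base: filing + 23 years → 12 June 2037.
  Processing Delay Credit: +558 days → 22 December 2038.
  Appellate Stay Credit: +89 days → 21 March 2039.
Expiry of referenced patent IL-846831:
  Base: filing + 23 years → 23 August 2035.
  Appellate Stay Credit: +458 days → 23 November 2036.
Terminal disclaimer: IL-552344 expires on the earlier of 21 March 2039 and 23 November 2036.

November 23, 2036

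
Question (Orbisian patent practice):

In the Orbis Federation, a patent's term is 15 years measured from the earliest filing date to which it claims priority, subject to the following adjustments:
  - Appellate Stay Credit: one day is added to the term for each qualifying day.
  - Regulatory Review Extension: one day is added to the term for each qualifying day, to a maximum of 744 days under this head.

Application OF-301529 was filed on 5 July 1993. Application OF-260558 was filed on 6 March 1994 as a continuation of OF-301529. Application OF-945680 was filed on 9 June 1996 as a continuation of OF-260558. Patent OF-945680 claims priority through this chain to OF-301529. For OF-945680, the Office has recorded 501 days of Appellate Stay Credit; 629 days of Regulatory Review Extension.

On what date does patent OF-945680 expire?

Earliest priority filing: 5 July 1993.
Base term: 5 July 1993 + 15 years → 5 July 2008.
Appellate Stay Credit: +501 days → 18 November 2009.
Regulatory Review Extension: 629 days (within the 744-day cap) → +629 days → 9 August 2011.

August 9, 2011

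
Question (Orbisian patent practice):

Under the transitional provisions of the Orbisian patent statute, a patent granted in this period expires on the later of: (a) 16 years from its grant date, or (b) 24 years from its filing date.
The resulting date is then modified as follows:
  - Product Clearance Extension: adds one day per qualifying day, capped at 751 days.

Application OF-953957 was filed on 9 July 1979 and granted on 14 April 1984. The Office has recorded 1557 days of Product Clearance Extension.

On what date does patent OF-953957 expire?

(a) grant + 16 years → 14 April 2000.
(b) filing + 24 years → 9 July 2003.
Later of the two: 9 July 2003.
Product Clearance Extension: 1557 days claimed exceeds the 751-day cap, so +751 days → 29 July 2005.

July 29, 2005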